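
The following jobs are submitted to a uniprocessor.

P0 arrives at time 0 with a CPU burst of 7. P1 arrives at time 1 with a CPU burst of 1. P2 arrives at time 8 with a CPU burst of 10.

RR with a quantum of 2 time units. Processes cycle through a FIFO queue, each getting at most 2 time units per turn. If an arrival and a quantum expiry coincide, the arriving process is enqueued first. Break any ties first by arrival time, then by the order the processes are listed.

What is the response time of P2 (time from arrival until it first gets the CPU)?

Gantt: | P0 0-2 | P1 2-3 | P0 3-8 | P2 8-18 |
Completion: P0=8  P1=3  P2=18
Response(P2) = first start − arrival = 8 − 8 = 0

0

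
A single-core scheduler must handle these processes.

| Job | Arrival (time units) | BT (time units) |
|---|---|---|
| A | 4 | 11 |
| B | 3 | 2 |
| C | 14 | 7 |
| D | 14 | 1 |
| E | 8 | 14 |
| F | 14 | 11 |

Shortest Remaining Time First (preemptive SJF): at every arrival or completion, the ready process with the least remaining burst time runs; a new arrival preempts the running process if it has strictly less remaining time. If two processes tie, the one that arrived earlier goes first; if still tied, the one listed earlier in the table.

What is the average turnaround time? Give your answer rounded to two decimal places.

Schedule: | idle 0-3 | B 3-5 | A 5-14 | D 14-15 | A 15-17 | C 17-24 | F 24-35 | E 35-49 |
Completion: A=17  B=5  C=24  D=15  E=49  F=35
Turnaround times: A=13, B=2, C=10, D=1, E=41, F=21
Average turnaround = (13+2+10+1+41+21) / 6 = 88/6 = 14.67

14.67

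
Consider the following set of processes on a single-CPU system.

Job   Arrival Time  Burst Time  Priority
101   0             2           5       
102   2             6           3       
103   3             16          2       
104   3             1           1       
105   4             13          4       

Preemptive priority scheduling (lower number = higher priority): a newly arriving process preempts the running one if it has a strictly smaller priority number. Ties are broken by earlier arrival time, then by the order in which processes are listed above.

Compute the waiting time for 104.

Timeline: | 101 0-2 | 102 2-3 | 104 3-4 | 103 4-20 | 102 20-25 | 105 25-38 |
Completion: 101=2  102=25  103=20  104=4  105=38
Waiting(104) = turnaround − burst = 1 − 1 = 0

0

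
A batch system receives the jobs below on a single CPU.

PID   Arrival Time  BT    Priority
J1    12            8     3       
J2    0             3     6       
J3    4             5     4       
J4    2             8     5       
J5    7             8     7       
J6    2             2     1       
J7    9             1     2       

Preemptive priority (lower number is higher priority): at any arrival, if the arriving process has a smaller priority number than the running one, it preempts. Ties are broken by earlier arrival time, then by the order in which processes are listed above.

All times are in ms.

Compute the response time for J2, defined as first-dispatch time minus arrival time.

Schedule: | J2 0-2 | J6 2-4 | J3 4-9 | J7 9-10 | J4 10-12 | J1 12-20 | J4 20-26 | J2 26-27 | J5 27-35 |
Completion: J1=20  J2=27  J3=9  J4=26  J5=35  J6=4  J7=10
Response(J2) = first start − arrival = 0 − 0 = 0

0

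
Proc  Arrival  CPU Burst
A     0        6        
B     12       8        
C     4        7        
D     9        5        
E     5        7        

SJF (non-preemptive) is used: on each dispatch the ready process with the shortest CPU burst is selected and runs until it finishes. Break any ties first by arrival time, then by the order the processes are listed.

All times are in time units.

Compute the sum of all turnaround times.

Timeline: | A 0-6 | C 6-13 | D 13-18 | E 18-25 | B 25-33 |
Completion: A=6  B=33  C=13  D=18  E=25
Turnaround (C−A): A=6  B=21  C=9  D=9  E=20
Turnaround = completion − arrival: A=6, B=21, C=9, D=9, E=20
Total turnaround = 6 + 21 + 9 + 9 + 20 = 65

65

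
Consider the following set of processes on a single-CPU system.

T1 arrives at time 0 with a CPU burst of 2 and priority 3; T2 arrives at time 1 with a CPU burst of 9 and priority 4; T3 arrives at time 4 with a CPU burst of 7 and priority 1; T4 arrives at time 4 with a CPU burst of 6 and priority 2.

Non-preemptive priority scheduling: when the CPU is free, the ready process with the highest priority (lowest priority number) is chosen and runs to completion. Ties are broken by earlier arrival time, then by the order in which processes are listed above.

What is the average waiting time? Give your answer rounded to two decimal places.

5.50

Timeline: | T1 0-2 | T2 2-11 | T3 11-18 | T4 18-24 |
Completion: T1=2  T2=11  T3=18  T4=24
Turnaround (C−A): T1=2  T2=10  T3=14  T4=20
Waiting times: T1=0, T2=1, T3=7, T4=14
Average waiting = (0+1+7+14) / 4 = 22/4 = 5.50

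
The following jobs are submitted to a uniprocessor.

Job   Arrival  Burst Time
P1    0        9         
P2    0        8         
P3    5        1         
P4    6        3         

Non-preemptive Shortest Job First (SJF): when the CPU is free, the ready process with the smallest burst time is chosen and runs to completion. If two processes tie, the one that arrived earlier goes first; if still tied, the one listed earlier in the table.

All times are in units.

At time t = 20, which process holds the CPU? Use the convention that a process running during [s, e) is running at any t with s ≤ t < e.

Timeline: | P2 0-8 | P3 8-9 | P4 9-12 | P1 12-21 |
Completion: P1=21  P2=8  P3=9  P4=12
Turnaround (C−A): P1=21  P2=8  P3=4  P4=6

P1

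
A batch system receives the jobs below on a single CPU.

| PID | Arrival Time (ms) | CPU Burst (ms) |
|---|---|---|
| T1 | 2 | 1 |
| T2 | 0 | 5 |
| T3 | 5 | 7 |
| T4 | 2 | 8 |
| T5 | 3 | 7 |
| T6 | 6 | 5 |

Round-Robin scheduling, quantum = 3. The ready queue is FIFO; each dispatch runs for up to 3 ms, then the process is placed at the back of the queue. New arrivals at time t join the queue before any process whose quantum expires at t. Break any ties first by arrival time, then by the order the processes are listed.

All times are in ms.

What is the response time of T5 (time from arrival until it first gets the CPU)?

4

Gantt: | T2 0-3 | T1 3-4 | T4 4-7 | T5 7-10 | T2 10-12 | T3 12-15 | T6 15-18 | T4 18-21 | T5 21-24 | T3 24-27 | T6 27-29 | T4 29-31 | T5 31-32 | T3 32-33 |
Completion: T1=4  T2=12  T3=33  T4=31  T5=32  T6=29
Turnaround (C−A): T1=2  T2=12  T3=28  T4=29  T5=29  T6=23
Response(T5) = first start − arrival = 7 − 3 = 4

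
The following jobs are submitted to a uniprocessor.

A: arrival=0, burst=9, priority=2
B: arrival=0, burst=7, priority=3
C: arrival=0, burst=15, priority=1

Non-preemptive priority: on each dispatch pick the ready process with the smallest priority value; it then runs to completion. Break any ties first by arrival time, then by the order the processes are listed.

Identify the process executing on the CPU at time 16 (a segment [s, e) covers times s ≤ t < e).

A

Timeline: | C 0-15 | A 15-24 | B 24-31 |
Completion: A=24  B=31  C=15
Turnaround (C−A): A=24  B=31  C=15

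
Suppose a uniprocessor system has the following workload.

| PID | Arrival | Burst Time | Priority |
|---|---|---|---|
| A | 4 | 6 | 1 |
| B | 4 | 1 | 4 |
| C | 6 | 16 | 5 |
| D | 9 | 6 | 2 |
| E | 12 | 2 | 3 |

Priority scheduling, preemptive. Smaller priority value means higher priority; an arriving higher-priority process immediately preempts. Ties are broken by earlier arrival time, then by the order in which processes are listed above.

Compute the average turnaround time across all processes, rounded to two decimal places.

Timeline: | idle 0-4 | A 4-10 | D 10-16 | E 16-18 | B 18-19 | C 19-35 |
Completion: A=10  B=19  C=35  D=16  E=18
Turnaround (C−A): A=6  B=15  C=29  D=7  E=6
Turnaround times: A=6, B=15, C=29, D=7, E=6
Average turnaround = (6+15+29+7+6) / 5 = 63/5 = 12.60

12.60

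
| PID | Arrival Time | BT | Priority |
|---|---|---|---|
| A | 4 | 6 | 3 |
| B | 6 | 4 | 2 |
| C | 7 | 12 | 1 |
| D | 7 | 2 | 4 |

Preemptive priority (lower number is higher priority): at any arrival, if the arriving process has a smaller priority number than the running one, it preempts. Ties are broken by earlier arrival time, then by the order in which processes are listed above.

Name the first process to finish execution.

C

Gantt: | idle 0-4 | A 4-6 | B 6-7 | C 7-19 | B 19-22 | A 22-26 | D 26-28 |
Completion: A=26  B=22  C=19  D=28
Finish order: C → B → A → D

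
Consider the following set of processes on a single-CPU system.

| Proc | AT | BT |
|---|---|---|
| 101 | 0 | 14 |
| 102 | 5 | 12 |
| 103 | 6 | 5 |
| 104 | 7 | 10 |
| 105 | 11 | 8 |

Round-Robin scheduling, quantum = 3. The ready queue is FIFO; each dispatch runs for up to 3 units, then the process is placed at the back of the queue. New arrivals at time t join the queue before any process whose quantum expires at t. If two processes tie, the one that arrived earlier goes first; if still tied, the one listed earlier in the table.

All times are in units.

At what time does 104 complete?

49

Gantt: | 101 0-6 | 102 6-9 | 103 9-12 | 101 12-15 | 104 15-18 | 102 18-21 | 105 21-24 | 103 24-26 | 101 26-29 | 104 29-32 | 102 32-35 | 105 35-38 | 101 38-40 | 104 40-43 | 102 43-46 | 105 46-48 | 104 48-49 |
Completion: 101=40  102=46  103=26  104=49  105=48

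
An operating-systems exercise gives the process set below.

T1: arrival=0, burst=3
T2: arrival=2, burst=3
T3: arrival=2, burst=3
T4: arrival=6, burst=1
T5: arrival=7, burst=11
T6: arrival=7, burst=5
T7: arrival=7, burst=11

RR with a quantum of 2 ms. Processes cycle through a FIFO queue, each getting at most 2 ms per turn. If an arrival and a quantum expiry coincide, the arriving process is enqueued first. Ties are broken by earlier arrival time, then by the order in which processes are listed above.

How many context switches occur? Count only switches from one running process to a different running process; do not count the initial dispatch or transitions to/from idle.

Schedule: | T1 0-2 | T2 2-4 | T3 4-6 | T1 6-7 | T2 7-8 | T4 8-9 | T3 9-10 | T5 10-12 | T6 12-14 | T7 14-16 | T5 16-18 | T6 18-20 | T7 20-22 | T5 22-24 | T6 24-25 | T7 25-27 | T5 27-29 | T7 29-31 | T5 31-33 | T7 33-35 | T5 35-36 | T7 36-37 |
Completion: T1=7  T2=8  T3=10  T4=9  T5=36  T6=25  T7=37
Turnaround (C−A): T1=7  T2=6  T3=8  T4=3  T5=29  T6=18  T7=30

21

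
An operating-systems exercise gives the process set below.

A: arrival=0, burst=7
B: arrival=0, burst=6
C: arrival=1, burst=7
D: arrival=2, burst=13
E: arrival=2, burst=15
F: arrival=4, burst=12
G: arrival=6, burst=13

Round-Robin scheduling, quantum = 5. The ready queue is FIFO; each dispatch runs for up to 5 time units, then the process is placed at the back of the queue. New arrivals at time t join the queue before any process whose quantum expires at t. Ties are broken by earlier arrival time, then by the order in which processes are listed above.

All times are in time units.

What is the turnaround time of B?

38

Timeline: | A 0-5 | B 5-10 | C 10-15 | D 15-20 | E 20-25 | F 25-30 | A 30-32 | G 32-37 | B 37-38 | C 38-40 | D 40-45 | E 45-50 | F 50-55 | G 55-60 | D 60-63 | E 63-68 | F 68-70 | G 70-73 |
Completion: A=32  B=38  C=40  D=63  E=68  F=70  G=73
Turnaround (C−A): A=32  B=38  C=39  D=61  E=66  F=66  G=67
Turnaround(B) = completion − arrival = 38 − 0 = 38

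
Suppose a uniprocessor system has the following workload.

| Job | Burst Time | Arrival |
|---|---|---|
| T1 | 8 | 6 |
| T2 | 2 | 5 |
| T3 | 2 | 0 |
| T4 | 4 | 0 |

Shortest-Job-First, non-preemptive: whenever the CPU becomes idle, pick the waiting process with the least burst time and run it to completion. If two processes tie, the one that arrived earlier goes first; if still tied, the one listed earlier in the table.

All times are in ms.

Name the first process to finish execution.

T3

Gantt: | T3 0-2 | T4 2-6 | T2 6-8 | T1 8-16 |
Completion: T1=16  T2=8  T3=2  T4=6
Finish order: T3 → T4 → T2 → T1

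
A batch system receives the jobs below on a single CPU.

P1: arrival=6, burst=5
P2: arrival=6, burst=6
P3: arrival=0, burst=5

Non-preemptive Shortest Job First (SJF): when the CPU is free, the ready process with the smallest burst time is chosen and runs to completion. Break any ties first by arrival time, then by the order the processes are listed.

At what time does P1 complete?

11

Schedule: | P3 0-5 | idle 5-6 | P1 6-11 | P2 11-17 |
Completion: P1=11  P2=17  P3=5
Turnaround (C−A): P1=5  P2=11  P3=5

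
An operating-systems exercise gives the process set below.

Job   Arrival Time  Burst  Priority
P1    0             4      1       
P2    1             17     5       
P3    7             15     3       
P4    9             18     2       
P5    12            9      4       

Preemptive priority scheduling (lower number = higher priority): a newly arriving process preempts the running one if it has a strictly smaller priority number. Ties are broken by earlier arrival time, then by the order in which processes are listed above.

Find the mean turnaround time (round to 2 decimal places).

30.80

Timeline: | P1 0-4 | P2 4-7 | P3 7-9 | P4 9-27 | P3 27-40 | P5 40-49 | P2 49-63 |
Completion: P1=4  P2=63  P3=40  P4=27  P5=49
Turnaround times: P1=4, P2=62, P3=33, P4=18, P5=37
Average turnaround = (4+62+33+18+37) / 5 = 154/5 = 30.80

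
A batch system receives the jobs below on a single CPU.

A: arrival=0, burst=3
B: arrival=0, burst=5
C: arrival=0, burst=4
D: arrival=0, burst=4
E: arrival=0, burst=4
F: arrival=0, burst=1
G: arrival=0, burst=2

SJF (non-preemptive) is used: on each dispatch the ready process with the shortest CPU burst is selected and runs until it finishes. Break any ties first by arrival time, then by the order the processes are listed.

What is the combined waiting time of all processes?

Gantt: | F 0-1 | G 1-3 | A 3-6 | C 6-10 | D 10-14 | E 14-18 | B 18-23 |
Completion: A=6  B=23  C=10  D=14  E=18  F=1  G=3
Turnaround (C−A): A=6  B=23  C=10  D=14  E=18  F=1  G=3
Waiting = turnaround − burst: A=3, B=18, C=6, D=10, E=14, F=0, G=1
Total waiting = 3 + 18 + 6 + 10 + 14 + 0 + 1 = 52

52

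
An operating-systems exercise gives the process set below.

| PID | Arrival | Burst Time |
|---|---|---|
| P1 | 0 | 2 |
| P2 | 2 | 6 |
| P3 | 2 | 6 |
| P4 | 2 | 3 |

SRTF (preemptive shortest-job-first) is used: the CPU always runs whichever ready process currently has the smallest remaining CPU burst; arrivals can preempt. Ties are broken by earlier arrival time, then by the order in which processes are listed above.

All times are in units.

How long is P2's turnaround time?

9

Schedule: | P1 0-2 | P4 2-5 | P2 5-11 | P3 11-17 |
Completion: P1=2  P2=11  P3=17  P4=5
Turnaround (C−A): P1=2  P2=9  P3=15  P4=3
Turnaround(P2) = completion − arrival = 11 − 2 = 9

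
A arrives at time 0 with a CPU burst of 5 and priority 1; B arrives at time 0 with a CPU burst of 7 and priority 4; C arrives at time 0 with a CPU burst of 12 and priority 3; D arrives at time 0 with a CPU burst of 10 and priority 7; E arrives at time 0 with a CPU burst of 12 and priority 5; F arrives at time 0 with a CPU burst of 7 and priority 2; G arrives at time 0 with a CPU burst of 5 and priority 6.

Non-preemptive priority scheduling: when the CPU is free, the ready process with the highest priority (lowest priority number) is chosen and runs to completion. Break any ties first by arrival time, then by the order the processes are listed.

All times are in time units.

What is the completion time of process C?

24

Timeline: | A 0-5 | F 5-12 | C 12-24 | B 24-31 | E 31-43 | G 43-48 | D 48-58 |
Completion: A=5  B=31  C=24  D=58  E=43  F=12  G=48
Turnaround (C−A): A=5  B=31  C=24  D=58  E=43  F=12  G=48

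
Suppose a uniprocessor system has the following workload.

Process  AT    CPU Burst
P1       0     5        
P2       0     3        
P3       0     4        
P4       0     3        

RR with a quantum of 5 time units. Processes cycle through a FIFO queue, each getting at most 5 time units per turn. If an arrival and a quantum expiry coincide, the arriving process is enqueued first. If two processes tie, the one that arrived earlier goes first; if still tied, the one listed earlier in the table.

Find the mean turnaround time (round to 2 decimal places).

10.00

Timeline: | P1 0-5 | P2 5-8 | P3 8-12 | P4 12-15 |
Completion: P1=5  P2=8  P3=12  P4=15
Turnaround times: P1=5, P2=8, P3=12, P4=15
Average turnaround = (5+8+12+15) / 4 = 40/4 = 10.00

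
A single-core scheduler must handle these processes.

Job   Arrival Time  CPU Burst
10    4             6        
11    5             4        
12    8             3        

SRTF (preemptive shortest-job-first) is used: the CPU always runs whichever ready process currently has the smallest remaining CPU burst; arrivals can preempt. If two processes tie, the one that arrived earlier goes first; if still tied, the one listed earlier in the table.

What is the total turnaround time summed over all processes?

Timeline: | idle 0-4 | 10 4-5 | 11 5-9 | 12 9-12 | 10 12-17 |
Completion: 10=17  11=9  12=12
Turnaround = completion − arrival: 10=13, 11=4, 12=4
Total turnaround = 13 + 4 + 4 = 21

21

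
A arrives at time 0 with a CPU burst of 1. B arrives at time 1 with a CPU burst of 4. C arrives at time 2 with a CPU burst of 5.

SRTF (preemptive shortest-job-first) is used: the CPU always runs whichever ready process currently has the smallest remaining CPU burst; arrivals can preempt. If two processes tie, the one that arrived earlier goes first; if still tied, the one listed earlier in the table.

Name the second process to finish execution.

B

Schedule: | A 0-1 | B 1-5 | C 5-10 |
Completion: A=1  B=5  C=10
Finish order: A → B → C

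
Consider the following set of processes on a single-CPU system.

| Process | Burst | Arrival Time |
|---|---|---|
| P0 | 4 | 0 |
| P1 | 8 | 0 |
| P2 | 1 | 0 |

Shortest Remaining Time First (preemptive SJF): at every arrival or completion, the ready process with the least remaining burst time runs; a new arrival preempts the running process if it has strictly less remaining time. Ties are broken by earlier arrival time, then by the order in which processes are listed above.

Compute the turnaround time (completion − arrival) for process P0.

Gantt: | P2 0-1 | P0 1-5 | P1 5-13 |
Completion: P0=5  P1=13  P2=1
Turnaround(P0) = completion − arrival = 5 − 0 = 5

5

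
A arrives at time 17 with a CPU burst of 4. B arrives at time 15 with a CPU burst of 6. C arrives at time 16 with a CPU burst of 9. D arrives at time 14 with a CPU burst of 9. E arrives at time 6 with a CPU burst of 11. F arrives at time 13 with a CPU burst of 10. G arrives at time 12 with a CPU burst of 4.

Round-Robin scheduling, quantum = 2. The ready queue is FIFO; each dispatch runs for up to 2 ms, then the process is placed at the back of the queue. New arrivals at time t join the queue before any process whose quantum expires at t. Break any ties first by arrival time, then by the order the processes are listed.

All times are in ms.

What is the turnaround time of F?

Schedule: | idle 0-6 | E 6-12 | G 12-14 | E 14-16 | F 16-18 | D 18-20 | G 20-22 | B 22-24 | C 24-26 | E 26-28 | A 28-30 | F 30-32 | D 32-34 | B 34-36 | C 36-38 | E 38-39 | A 39-41 | F 41-43 | D 43-45 | B 45-47 | C 47-49 | F 49-51 | D 51-53 | C 53-55 | F 55-57 | D 57-58 | C 58-59 |
Completion: A=41  B=47  C=59  D=58  E=39  F=57  G=22
Turnaround (C−A): A=24  B=32  C=43  D=44  E=33  F=44  G=10
Turnaround(F) = completion − arrival = 57 − 13 = 44

44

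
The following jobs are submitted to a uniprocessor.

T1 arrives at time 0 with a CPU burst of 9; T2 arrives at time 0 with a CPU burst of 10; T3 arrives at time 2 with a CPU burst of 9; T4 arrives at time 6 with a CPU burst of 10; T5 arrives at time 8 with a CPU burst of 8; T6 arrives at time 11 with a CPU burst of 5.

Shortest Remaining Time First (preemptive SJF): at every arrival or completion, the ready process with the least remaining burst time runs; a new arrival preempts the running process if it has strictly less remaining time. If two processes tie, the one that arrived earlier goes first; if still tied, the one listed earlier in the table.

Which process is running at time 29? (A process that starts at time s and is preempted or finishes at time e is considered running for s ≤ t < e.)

Gantt: | T1 0-9 | T5 9-11 | T6 11-16 | T5 16-22 | T3 22-31 | T2 31-41 | T4 41-51 |
Completion: T1=9  T2=41  T3=31  T4=51  T5=22  T6=16
Turnaround (C−A): T1=9  T2=41  T3=29  T4=45  T5=14  T6=5

T3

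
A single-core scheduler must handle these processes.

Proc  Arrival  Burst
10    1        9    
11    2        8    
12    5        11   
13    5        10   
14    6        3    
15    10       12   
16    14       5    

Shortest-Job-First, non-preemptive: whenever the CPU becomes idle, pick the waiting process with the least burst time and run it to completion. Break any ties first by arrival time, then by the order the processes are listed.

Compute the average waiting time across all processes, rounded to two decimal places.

Gantt: | idle 0-1 | 10 1-10 | 14 10-13 | 11 13-21 | 16 21-26 | 13 26-36 | 12 36-47 | 15 47-59 |
Completion: 10=10  11=21  12=47  13=36  14=13  15=59  16=26
Turnaround (C−A): 10=9  11=19  12=42  13=31  14=7  15=49  16=12
Waiting times: 10=0, 11=11, 12=31, 13=21, 14=4, 15=37, 16=7
Average waiting = (0+11+31+21+4+37+7) / 7 = 111/7 = 15.86

15.86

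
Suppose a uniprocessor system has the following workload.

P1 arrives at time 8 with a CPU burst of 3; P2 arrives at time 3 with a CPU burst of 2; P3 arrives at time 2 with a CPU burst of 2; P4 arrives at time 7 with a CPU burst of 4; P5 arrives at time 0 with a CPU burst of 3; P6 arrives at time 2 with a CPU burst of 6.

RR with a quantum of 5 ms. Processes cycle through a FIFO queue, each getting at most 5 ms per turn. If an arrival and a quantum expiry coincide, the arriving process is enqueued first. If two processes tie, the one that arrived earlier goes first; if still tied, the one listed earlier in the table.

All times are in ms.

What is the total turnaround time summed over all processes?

Gantt: | P5 0-3 | P3 3-5 | P6 5-10 | P2 10-12 | P4 12-16 | P1 16-19 | P6 19-20 |
Completion: P1=19  P2=12  P3=5  P4=16  P5=3  P6=20
Turnaround (C−A): P1=11  P2=9  P3=3  P4=9  P5=3  P6=18
Turnaround = completion − arrival: P1=11, P2=9, P3=3, P4=9, P5=3, P6=18
Total turnaround = 11 + 9 + 3 + 9 + 3 + 18 = 53

53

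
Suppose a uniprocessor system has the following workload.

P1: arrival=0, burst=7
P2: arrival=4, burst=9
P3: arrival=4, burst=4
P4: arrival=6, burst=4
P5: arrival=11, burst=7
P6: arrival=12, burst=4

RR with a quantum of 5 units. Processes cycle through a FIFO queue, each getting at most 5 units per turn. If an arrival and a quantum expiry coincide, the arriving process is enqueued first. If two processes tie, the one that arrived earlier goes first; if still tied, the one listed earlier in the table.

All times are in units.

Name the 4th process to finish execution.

Timeline: | P1 0-5 | P2 5-10 | P3 10-14 | P1 14-16 | P4 16-20 | P2 20-24 | P5 24-29 | P6 29-33 | P5 33-35 |
Completion: P1=16  P2=24  P3=14  P4=20  P5=35  P6=33
Turnaround (C−A): P1=16  P2=20  P3=10  P4=14  P5=24  P6=21
Finish order: P3 → P1 → P4 → P2 → P6 → P5

P2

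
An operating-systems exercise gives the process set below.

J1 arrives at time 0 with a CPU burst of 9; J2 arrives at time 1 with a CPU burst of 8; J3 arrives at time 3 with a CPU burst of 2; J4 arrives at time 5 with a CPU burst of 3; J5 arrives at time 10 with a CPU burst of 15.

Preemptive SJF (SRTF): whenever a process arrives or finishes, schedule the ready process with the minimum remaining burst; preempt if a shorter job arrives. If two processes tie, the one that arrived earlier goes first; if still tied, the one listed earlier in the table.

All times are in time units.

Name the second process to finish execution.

Schedule: | J1 0-3 | J3 3-5 | J4 5-8 | J1 8-14 | J2 14-22 | J5 22-37 |
Completion: J1=14  J2=22  J3=5  J4=8  J5=37
Finish order: J3 → J4 → J1 → J2 → J5

J4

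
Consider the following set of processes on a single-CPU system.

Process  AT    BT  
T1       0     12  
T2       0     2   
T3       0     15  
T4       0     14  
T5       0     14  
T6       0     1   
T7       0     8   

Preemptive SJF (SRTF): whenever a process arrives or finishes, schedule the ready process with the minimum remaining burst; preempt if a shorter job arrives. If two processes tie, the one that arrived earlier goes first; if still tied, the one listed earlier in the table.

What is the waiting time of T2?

1

Timeline: | T6 0-1 | T2 1-3 | T7 3-11 | T1 11-23 | T4 23-37 | T5 37-51 | T3 51-66 |
Completion: T1=23  T2=3  T3=66  T4=37  T5=51  T6=1  T7=11
Waiting(T2) = turnaround − burst = 3 − 2 = 1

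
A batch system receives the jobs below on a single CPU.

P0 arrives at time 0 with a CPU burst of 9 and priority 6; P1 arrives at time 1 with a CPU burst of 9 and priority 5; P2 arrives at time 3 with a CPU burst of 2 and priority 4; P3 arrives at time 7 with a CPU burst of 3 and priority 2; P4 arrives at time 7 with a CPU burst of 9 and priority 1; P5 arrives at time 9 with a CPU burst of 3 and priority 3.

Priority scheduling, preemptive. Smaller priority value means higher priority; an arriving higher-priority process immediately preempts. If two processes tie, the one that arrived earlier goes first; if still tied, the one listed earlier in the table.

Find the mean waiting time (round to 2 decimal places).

Timeline: | P0 0-1 | P1 1-3 | P2 3-5 | P1 5-7 | P4 7-16 | P3 16-19 | P5 19-22 | P1 22-27 | P0 27-35 |
Completion: P0=35  P1=27  P2=5  P3=19  P4=16  P5=22
Turnaround (C−A): P0=35  P1=26  P2=2  P3=12  P4=9  P5=13
Waiting times: P0=26, P1=17, P2=0, P3=9, P4=0, P5=10
Average waiting = (26+17+0+9+0+10) / 6 = 62/6 = 10.33

10.33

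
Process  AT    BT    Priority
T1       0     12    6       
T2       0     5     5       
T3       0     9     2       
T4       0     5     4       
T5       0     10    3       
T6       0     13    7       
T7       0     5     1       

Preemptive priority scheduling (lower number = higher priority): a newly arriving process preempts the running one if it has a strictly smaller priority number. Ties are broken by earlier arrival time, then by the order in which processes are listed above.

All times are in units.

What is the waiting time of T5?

Gantt: | T7 0-5 | T3 5-14 | T5 14-24 | T4 24-29 | T2 29-34 | T1 34-46 | T6 46-59 |
Completion: T1=46  T2=34  T3=14  T4=29  T5=24  T6=59  T7=5
Turnaround (C−A): T1=46  T2=34  T3=14  T4=29  T5=24  T6=59  T7=5
Waiting(T5) = turnaround − burst = 24 − 10 = 14

14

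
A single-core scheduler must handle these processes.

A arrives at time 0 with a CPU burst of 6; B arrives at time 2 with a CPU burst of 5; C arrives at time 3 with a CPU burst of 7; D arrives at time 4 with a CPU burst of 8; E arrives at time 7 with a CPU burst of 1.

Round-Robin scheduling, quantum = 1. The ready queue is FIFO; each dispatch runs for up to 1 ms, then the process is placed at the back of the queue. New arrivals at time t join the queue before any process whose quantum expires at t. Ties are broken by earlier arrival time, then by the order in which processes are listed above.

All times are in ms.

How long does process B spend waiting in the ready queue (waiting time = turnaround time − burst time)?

12

Timeline: | A 0-2 | B 2-3 | A 3-4 | C 4-5 | B 5-6 | D 6-7 | A 7-8 | C 8-9 | B 9-10 | E 10-11 | D 11-12 | A 12-13 | C 13-14 | B 14-15 | D 15-16 | A 16-17 | C 17-18 | B 18-19 | D 19-20 | C 20-21 | D 21-22 | C 22-23 | D 23-24 | C 24-25 | D 25-27 |
Completion: A=17  B=19  C=25  D=27  E=11
Waiting(B) = turnaround − burst = 17 − 5 = 12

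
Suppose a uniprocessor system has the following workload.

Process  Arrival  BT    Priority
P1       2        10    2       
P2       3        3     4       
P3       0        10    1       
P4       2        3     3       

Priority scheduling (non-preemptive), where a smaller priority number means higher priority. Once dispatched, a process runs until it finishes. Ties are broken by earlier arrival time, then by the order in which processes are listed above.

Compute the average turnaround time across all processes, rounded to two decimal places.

18.00

Gantt: | P3 0-10 | P1 10-20 | P4 20-23 | P2 23-26 |
Completion: P1=20  P2=26  P3=10  P4=23
Turnaround times: P1=18, P2=23, P3=10, P4=21
Average turnaround = (18+23+10+21) / 4 = 72/4 = 18.00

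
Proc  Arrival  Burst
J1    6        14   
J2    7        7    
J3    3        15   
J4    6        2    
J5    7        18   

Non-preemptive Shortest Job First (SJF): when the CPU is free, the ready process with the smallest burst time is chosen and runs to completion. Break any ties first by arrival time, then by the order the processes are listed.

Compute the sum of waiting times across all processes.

80

Gantt: | idle 0-3 | J3 3-18 | J4 18-20 | J2 20-27 | J1 27-41 | J5 41-59 |
Completion: J1=41  J2=27  J3=18  J4=20  J5=59
Turnaround (C−A): J1=35  J2=20  J3=15  J4=14  J5=52
Waiting = turnaround − burst: J1=21, J2=13, J3=0, J4=12, J5=34
Total waiting = 21 + 13 + 0 + 12 + 34 = 80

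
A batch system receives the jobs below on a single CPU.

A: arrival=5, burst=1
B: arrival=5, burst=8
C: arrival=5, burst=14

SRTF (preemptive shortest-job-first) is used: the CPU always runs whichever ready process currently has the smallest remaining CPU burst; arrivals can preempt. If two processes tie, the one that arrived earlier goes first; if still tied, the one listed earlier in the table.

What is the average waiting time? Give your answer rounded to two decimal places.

3.33

Gantt: | idle 0-5 | A 5-6 | B 6-14 | C 14-28 |
Completion: A=6  B=14  C=28
Turnaround (C−A): A=1  B=9  C=23
Waiting times: A=0, B=1, C=9
Average waiting = (0+1+9) / 3 = 10/3 = 3.33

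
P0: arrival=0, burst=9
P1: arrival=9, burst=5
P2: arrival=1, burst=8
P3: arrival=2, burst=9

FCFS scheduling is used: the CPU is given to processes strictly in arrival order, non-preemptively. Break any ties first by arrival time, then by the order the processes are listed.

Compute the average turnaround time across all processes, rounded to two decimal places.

Schedule: | P0 0-9 | P2 9-17 | P3 17-26 | P1 26-31 |
Completion: P0=9  P1=31  P2=17  P3=26
Turnaround times: P0=9, P1=22, P2=16, P3=24
Average turnaround = (9+22+16+24) / 4 = 71/4 = 17.75

17.75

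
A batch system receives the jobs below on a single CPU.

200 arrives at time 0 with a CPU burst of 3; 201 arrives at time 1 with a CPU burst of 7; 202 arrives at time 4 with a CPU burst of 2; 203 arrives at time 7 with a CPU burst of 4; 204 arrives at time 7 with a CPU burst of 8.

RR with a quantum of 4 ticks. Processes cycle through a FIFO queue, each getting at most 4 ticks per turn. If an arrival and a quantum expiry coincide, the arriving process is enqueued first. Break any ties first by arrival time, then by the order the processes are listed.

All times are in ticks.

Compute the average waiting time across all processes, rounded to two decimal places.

5.20

Schedule: | 200 0-3 | 201 3-7 | 202 7-9 | 203 9-13 | 204 13-17 | 201 17-20 | 204 20-24 |
Completion: 200=3  201=20  202=9  203=13  204=24
Turnaround (C−A): 200=3  201=19  202=5  203=6  204=17
Waiting times: 200=0, 201=12, 202=3, 203=2, 204=9
Average waiting = (0+12+3+2+9) / 5 = 26/5 = 5.20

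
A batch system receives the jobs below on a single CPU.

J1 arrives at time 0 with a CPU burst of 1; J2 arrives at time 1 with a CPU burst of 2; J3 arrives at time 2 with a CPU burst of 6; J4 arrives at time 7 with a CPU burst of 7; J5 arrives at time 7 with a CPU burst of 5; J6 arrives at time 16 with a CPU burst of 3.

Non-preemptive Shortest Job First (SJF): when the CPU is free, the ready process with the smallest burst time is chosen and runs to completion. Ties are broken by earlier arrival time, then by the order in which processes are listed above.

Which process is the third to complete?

Schedule: | J1 0-1 | J2 1-3 | J3 3-9 | J5 9-14 | J4 14-21 | J6 21-24 |
Completion: J1=1  J2=3  J3=9  J4=21  J5=14  J6=24
Finish order: J1 → J2 → J3 → J5 → J4 → J6

J3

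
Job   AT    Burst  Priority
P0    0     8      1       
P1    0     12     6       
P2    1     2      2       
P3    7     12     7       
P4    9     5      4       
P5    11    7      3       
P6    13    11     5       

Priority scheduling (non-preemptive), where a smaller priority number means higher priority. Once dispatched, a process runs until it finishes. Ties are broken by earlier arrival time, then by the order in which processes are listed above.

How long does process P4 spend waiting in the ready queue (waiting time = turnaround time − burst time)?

Timeline: | P0 0-8 | P2 8-10 | P4 10-15 | P5 15-22 | P6 22-33 | P1 33-45 | P3 45-57 |
Completion: P0=8  P1=45  P2=10  P3=57  P4=15  P5=22  P6=33
Turnaround (C−A): P0=8  P1=45  P2=9  P3=50  P4=6  P5=11  P6=20
Waiting(P4) = turnaround − burst = 6 − 5 = 1

1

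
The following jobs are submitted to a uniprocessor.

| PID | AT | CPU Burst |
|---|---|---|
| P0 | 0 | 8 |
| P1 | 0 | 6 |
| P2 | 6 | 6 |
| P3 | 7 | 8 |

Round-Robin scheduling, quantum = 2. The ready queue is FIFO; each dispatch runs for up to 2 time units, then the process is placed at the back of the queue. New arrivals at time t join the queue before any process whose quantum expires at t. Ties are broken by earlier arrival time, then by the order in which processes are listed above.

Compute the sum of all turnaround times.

75

Gantt: | P0 0-2 | P1 2-4 | P0 4-6 | P1 6-8 | P2 8-10 | P0 10-12 | P3 12-14 | P1 14-16 | P2 16-18 | P0 18-20 | P3 20-22 | P2 22-24 | P3 24-28 |
Completion: P0=20  P1=16  P2=24  P3=28
Turnaround (C−A): P0=20  P1=16  P2=18  P3=21
Turnaround = completion − arrival: P0=20, P1=16, P2=18, P3=21
Total turnaround = 20 + 16 + 18 + 21 = 75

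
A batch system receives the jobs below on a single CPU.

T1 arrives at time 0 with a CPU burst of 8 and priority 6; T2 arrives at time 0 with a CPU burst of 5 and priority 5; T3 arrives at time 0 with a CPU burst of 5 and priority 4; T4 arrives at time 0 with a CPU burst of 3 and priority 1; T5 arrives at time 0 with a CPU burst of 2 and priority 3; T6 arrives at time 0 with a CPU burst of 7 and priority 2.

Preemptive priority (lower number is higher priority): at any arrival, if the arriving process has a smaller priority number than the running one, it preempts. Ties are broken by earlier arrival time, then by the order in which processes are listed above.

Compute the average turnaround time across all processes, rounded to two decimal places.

15.67

Schedule: | T4 0-3 | T6 3-10 | T5 10-12 | T3 12-17 | T2 17-22 | T1 22-30 |
Completion: T1=30  T2=22  T3=17  T4=3  T5=12  T6=10
Turnaround times: T1=30, T2=22, T3=17, T4=3, T5=12, T6=10
Average turnaround = (30+22+17+3+12+10) / 6 = 94/6 = 15.67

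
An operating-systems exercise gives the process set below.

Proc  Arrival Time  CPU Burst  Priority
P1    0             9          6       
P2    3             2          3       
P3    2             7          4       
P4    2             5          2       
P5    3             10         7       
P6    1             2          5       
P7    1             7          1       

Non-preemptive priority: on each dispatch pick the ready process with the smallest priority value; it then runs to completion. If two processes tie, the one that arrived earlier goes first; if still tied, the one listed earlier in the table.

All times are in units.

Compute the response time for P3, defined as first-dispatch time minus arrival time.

21

Timeline: | P1 0-9 | P7 9-16 | P4 16-21 | P2 21-23 | P3 23-30 | P6 30-32 | P5 32-42 |
Completion: P1=9  P2=23  P3=30  P4=21  P5=42  P6=32  P7=16
Turnaround (C−A): P1=9  P2=20  P3=28  P4=19  P5=39  P6=31  P7=15
Response(P3) = first start − arrival = 23 − 2 = 21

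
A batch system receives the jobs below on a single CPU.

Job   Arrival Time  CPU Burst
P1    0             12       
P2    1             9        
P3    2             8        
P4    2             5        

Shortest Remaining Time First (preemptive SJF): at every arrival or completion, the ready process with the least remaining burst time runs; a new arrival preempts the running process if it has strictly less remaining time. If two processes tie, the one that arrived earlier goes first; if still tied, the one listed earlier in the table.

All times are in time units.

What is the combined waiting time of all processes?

Gantt: | P1 0-1 | P2 1-2 | P4 2-7 | P2 7-15 | P3 15-23 | P1 23-34 |
Completion: P1=34  P2=15  P3=23  P4=7
Turnaround (C−A): P1=34  P2=14  P3=21  P4=5
Waiting = turnaround − burst: P1=22, P2=5, P3=13, P4=0
Total waiting = 22 + 5 + 13 + 0 = 40

40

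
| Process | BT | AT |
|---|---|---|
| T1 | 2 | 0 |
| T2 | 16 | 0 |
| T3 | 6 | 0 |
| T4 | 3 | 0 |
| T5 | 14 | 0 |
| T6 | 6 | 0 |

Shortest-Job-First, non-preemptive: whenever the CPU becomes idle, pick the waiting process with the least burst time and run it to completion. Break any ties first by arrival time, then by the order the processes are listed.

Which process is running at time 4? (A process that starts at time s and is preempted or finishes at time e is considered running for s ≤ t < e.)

Schedule: | T1 0-2 | T4 2-5 | T3 5-11 | T6 11-17 | T5 17-31 | T2 31-47 |
Completion: T1=2  T2=47  T3=11  T4=5  T5=31  T6=17
Turnaround (C−A): T1=2  T2=47  T3=11  T4=5  T5=31  T6=17

T4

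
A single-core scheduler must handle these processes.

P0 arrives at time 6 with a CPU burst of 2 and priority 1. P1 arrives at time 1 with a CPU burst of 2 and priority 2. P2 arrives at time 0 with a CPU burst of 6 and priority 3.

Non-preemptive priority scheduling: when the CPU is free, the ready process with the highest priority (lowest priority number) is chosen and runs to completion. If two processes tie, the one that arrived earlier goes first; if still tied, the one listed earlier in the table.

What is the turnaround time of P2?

Timeline: | P2 0-6 | P0 6-8 | P1 8-10 |
Completion: P0=8  P1=10  P2=6
Turnaround (C−A): P0=2  P1=9  P2=6
Turnaround(P2) = completion − arrival = 6 − 0 = 6

6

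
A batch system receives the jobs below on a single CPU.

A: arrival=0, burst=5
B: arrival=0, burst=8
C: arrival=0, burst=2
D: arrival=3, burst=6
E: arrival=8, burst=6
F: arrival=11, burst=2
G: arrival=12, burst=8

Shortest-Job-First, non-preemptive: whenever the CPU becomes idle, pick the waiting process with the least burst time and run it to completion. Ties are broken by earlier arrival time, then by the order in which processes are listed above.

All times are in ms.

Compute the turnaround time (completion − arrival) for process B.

Gantt: | C 0-2 | A 2-7 | D 7-13 | F 13-15 | E 15-21 | B 21-29 | G 29-37 |
Completion: A=7  B=29  C=2  D=13  E=21  F=15  G=37
Turnaround(B) = completion − arrival = 29 − 0 = 29

29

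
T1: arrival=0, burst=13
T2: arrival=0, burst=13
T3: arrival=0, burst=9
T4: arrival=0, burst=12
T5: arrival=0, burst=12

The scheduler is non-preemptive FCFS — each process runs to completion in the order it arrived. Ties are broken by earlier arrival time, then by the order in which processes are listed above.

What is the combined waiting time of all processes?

121

Timeline: | T1 0-13 | T2 13-26 | T3 26-35 | T4 35-47 | T5 47-59 |
Completion: T1=13  T2=26  T3=35  T4=47  T5=59
Turnaround (C−A): T1=13  T2=26  T3=35  T4=47  T5=59
Waiting = turnaround − burst: T1=0, T2=13, T3=26, T4=35, T5=47
Total waiting = 0 + 13 + 26 + 35 + 47 = 121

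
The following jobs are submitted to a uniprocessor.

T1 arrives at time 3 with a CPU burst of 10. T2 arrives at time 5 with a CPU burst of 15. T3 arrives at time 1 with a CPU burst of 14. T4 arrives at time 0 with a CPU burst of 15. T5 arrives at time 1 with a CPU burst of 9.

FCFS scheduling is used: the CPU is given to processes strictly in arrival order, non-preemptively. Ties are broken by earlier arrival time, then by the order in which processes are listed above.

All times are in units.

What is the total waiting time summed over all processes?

120

Schedule: | T4 0-15 | T3 15-29 | T5 29-38 | T1 38-48 | T2 48-63 |
Completion: T1=48  T2=63  T3=29  T4=15  T5=38
Turnaround (C−A): T1=45  T2=58  T3=28  T4=15  T5=37
Waiting = turnaround − burst: T1=35, T2=43, T3=14, T4=0, T5=28
Total waiting = 35 + 43 + 14 + 0 + 28 = 120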